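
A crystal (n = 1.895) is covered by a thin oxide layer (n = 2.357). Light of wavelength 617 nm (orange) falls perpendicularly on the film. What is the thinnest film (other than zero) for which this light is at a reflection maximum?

65.4 nm

Ray reflecting at the top interface goes from n = 1.0 toward n = 2.357: a half-wave phase shift.
Ray reflecting at the bottom interface goes from n = 2.357 toward n = 1.895: no phase shift.
Exactly one π shift → a net half-wave offset.
So the condition for constructive reflection is 2 n t = (m + ½) λ.
Minimum at m = 0: t = λ / (4 n) = 617 / (4 × 2.357) = 65.4 nm.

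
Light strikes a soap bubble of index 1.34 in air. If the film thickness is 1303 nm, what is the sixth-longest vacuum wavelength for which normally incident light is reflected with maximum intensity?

Top surface (1.0 → 1.34): reflection off a higher-index medium gives a half-wave phase shift.
Bottom surface (1.34 → 1.0): reflection off a lower-index medium gives no phase shift.
The two reflections differ by half a wavelength.
For bright reflection here: 2 n t = (m + ½) λ.
λ = 2 n t / (m + ½). The sixth-longest wavelength is m = 5: λ = 2 × 1.34 × 1303 / 5.50 = 635 nm.

635 nm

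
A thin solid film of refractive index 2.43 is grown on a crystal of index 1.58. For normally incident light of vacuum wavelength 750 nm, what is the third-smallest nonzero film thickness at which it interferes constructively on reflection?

386 nm

Top surface (1.0 → 2.43): reflection off a higher-index medium gives a half-wave phase shift.
Ray reflecting at the bottom interface goes from n = 2.43 toward n = 1.58: no phase shift.
The two reflections differ by half a wavelength.
With one net inversion, constructive interference in reflection requires 2 n t = (m + ½) λ.
The third-smallest nonzero thickness corresponds to m = 2: t = (m + ½) λ / (2 n) = 2.50 × 750 / (2 × 2.43) = 386 nm.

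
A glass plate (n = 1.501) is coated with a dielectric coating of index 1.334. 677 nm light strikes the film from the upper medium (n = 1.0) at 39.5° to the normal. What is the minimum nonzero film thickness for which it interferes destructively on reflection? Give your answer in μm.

Ray reflecting at the top interface goes from n = 1.0 toward n = 1.334: a half-wave phase shift.
At the lower boundary (n = 1.334 to n = 1.501) the reflected ray undergoes a half-wave phase shift.
Zero or two π shifts → no net half-wave offset.
With no net inversion, destructive interference in reflection requires 2 n t cos θ_r = (m + ½) λ.
Snell's law: 1.0 sin 39.5° = 1.334 sin θ_r → sin θ_r = 0.477, cos θ_r = 0.879.
Minimum at m = 0: t = λ / (4 n cos θ_r) = 677 / (4 × 1.334 × 0.879) = 144 nm.

0.144 μm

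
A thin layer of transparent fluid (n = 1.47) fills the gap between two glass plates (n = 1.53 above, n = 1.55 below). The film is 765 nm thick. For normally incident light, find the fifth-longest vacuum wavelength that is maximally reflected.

500 nm

Top surface (1.53 → 1.47): reflection off a lower-index medium gives no phase shift.
Ray reflecting at the bottom interface goes from n = 1.47 toward n = 1.55: a half-wave phase shift.
Net: one phase inversion between the two reflected rays.
With one net inversion, constructive interference in reflection requires 2 n t = (m + ½) λ.
λ = 2 n t / (m + ½). The fifth-longest wavelength is m = 4: λ = 2 × 1.47 × 765 / 4.50 = 500 nm.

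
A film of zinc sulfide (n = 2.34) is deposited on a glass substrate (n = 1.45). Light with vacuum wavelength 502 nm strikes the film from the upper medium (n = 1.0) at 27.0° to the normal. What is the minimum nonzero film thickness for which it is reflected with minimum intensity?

Ray reflecting at the top interface goes from n = 1.0 toward n = 2.34: a half-wave phase shift.
At the lower boundary (n = 2.34 to n = 1.45) the reflected ray undergoes no phase shift.
Exactly one π shift → a net half-wave offset.
For dark reflection here: 2 n t cos θ_r = m λ.
Snell's law: 1.0 sin 27.0° = 2.34 sin θ_r → sin θ_r = 0.194, cos θ_r = 0.981.
Minimum nonzero at m = 1: t = λ / (2 n cos θ_r) = 502 / (2 × 2.34 × 0.981) = 109 nm.

109 nm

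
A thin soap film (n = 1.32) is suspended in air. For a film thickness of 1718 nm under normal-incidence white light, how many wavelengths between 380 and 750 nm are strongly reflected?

At the upper boundary (n = 1.0 to n = 1.32) the reflected ray undergoes a half-wave phase shift.
Ray reflecting at the bottom interface goes from n = 1.32 toward n = 1.0: no phase shift.
Exactly one π shift → a net half-wave offset.
So the condition for constructive reflection is 2 n t = (m + ½) λ.
λ = 2 n t / (m + ½) = 4536 / (m + ½) nm.
m=5: 825 nm (IR); m=6: 698 nm (visible); m=7: 605 nm (visible); m=8: 534 nm (visible); m=9: 477 nm (visible); m=10: 432 nm (visible); m=11: 394 nm (visible); m=12: 363 nm (UV).

6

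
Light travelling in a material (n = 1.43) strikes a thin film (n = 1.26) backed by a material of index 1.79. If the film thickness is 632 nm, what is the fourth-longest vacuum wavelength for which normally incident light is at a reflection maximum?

455 nm

Top surface (1.43 → 1.26): reflection off a lower-index medium gives no phase shift.
Bottom surface (1.26 → 1.79): reflection off a higher-index medium gives a half-wave phase shift.
Net: one phase inversion between the two reflected rays.
With one net inversion, constructive interference in reflection requires 2 n t = (m + ½) λ.
λ = 2 n t / (m + ½). The fourth-longest wavelength is m = 3: λ = 2 × 1.26 × 632 / 3.50 = 455 nm.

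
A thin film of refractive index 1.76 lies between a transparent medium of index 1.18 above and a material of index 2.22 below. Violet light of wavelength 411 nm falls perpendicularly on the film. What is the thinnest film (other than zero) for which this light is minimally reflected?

58.4 nm

Ray reflecting at the top interface goes from n = 1.18 toward n = 1.76: a half-wave phase shift.
Ray reflecting at the bottom interface goes from n = 1.76 toward n = 2.22: a half-wave phase shift.
The two reflections carry the same phase change, so no net offset.
For weak reflection here: 2 n t = (m + ½) λ.
Minimum at m = 0: t = λ / (4 n) = 411 / (4 × 1.76) = 58.4 nm.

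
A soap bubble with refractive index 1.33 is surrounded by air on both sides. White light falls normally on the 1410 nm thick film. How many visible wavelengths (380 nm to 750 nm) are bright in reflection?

5

Ray reflecting at the top interface goes from n = 1.0 toward n = 1.33: a half-wave phase shift.
At the lower boundary (n = 1.33 to n = 1.0) the reflected ray undergoes no phase shift.
Exactly one π shift → a net half-wave offset.
So the condition for constructive reflection is 2 n t = (m + ½) λ.
λ = 2 n t / (m + ½) = 3751 / (m + ½) nm.
m=4: 833 nm (IR); m=5: 682 nm (visible); m=6: 577 nm (visible); m=7: 500 nm (visible); m=8: 441 nm (visible); m=9: 395 nm (visible); m=10: 357 nm (UV).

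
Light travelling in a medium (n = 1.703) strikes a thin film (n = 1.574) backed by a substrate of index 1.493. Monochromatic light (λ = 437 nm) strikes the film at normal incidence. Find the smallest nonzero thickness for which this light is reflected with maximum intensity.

At the upper boundary (n = 1.703 to n = 1.574) the reflected ray undergoes no phase shift.
Ray reflecting at the bottom interface goes from n = 1.574 toward n = 1.493: no phase shift.
Net: no relative phase inversion (both shifts match).
So the condition for constructive reflection is 2 n t = m λ.
The smallest nonzero thickness corresponds to m = 1: t = m λ / (2 n) = 1.00 × 437 / (2 × 1.574) = 139 nm.

139 nm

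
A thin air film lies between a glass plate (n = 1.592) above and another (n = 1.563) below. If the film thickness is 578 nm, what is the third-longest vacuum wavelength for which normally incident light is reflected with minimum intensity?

385 nm

At the upper boundary (n = 1.592 to n = 1.0) the reflected ray undergoes no phase shift.
At the lower boundary (n = 1.0 to n = 1.563) the reflected ray undergoes a half-wave phase shift.
Net: one phase inversion between the two reflected rays.
With one net inversion, destructive interference in reflection requires 2 n t = m λ.
λ = 2 n t / m. The third-longest wavelength is m = 3: λ = 2 × 1.0 × 578 / 3.00 = 385 nm.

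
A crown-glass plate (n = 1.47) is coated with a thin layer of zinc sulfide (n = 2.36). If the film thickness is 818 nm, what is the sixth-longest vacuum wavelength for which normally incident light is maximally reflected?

Top surface (1.0 → 2.36): reflection off a higher-index medium gives a half-wave phase shift.
Ray reflecting at the bottom interface goes from n = 2.36 toward n = 1.47: no phase shift.
Exactly one π shift → a net half-wave offset.
So the condition for constructive reflection is 2 n t = (m + ½) λ.
λ = 2 n t / (m + ½). The sixth-longest wavelength is m = 5: λ = 2 × 2.36 × 818 / 5.50 = 702 nm.

702 nm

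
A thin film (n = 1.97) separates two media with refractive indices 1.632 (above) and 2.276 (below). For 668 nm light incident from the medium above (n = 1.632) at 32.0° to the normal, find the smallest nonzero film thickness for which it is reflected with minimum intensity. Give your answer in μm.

At the upper boundary (n = 1.632 to n = 1.97) the reflected ray undergoes a half-wave phase shift.
Ray reflecting at the bottom interface goes from n = 1.97 toward n = 2.276: a half-wave phase shift.
Net: no relative phase inversion (both shifts match).
So the condition for destructive reflection is 2 n t cos θ_r = (m + ½) λ.
Snell's law: 1.632 sin 32.0° = 1.97 sin θ_r → sin θ_r = 0.439, cos θ_r = 0.898.
Minimum at m = 0: t = λ / (4 n cos θ_r) = 668 / (4 × 1.97 × 0.898) = 94.3 nm.

0.0943 μm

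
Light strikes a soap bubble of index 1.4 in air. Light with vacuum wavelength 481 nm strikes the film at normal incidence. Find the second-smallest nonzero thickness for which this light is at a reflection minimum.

344 nm

Top surface (1.0 → 1.4): reflection off a higher-index medium gives a half-wave phase shift.
Bottom surface (1.4 → 1.0): reflection off a lower-index medium gives no phase shift.
The two reflections differ by half a wavelength.
So the condition for destructive reflection is 2 n t = m λ.
The second-smallest nonzero thickness corresponds to m = 2: t = m λ / (2 n) = 2.00 × 481 / (2 × 1.4) = 344 nm.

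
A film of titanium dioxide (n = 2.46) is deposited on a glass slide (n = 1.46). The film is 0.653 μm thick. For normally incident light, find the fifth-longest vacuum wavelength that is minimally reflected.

Ray reflecting at the top interface goes from n = 1.0 toward n = 2.46: a half-wave phase shift.
At the lower boundary (n = 2.46 to n = 1.46) the reflected ray undergoes no phase shift.
The two reflections differ by half a wavelength.
With one net inversion, destructive interference in reflection requires 2 n t = m λ.
λ = 2 n t / m. The fifth-longest wavelength is m = 5: λ = 2 × 2.46 × 653 / 5.00 = 643 nm.

643 nm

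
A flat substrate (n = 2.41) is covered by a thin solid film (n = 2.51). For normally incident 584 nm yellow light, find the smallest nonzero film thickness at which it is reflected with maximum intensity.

Ray reflecting at the top interface goes from n = 1.0 toward n = 2.51: a half-wave phase shift.
Bottom surface (2.51 → 2.41): reflection off a lower-index medium gives no phase shift.
The two reflections differ by half a wavelength.
So the condition for constructive reflection is 2 n t = (m + ½) λ.
Minimum at m = 0: t = λ / (4 n) = 584 / (4 × 2.51) = 58.2 nm.

58.2 nm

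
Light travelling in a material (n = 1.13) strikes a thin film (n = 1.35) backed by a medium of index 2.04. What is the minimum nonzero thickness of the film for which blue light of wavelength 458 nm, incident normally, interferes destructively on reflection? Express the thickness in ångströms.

Ray reflecting at the top interface goes from n = 1.13 toward n = 1.35: a half-wave phase shift.
Bottom surface (1.35 → 2.04): reflection off a higher-index medium gives a half-wave phase shift.
Net: no relative phase inversion (both shifts match).
So the condition for destructive reflection is 2 n t = (m + ½) λ.
Minimum at m = 0: t = λ / (4 n) = 458 / (4 × 1.35) = 84.8 nm.

848 Å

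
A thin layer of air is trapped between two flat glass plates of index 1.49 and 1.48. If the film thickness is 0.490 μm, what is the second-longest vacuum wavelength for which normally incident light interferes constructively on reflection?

653 nm

At the upper boundary (n = 1.49 to n = 1.0) the reflected ray undergoes no phase shift.
Ray reflecting at the bottom interface goes from n = 1.0 toward n = 1.48: a half-wave phase shift.
Exactly one π shift → a net half-wave offset.
For bright reflection here: 2 n t = (m + ½) λ.
λ = 2 n t / (m + ½). The second-longest wavelength is m = 1: λ = 2 × 1.0 × 490 / 1.50 = 653 nm.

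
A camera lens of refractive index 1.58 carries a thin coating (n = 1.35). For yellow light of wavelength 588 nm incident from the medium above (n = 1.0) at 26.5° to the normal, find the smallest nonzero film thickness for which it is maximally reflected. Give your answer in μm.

At the upper boundary (n = 1.0 to n = 1.35) the reflected ray undergoes a half-wave phase shift.
Bottom surface (1.35 → 1.58): reflection off a higher-index medium gives a half-wave phase shift.
Zero or two π shifts → no net half-wave offset.
With no net inversion, constructive interference in reflection requires 2 n t cos θ_r = m λ.
Snell's law: 1.0 sin 26.5° = 1.35 sin θ_r → sin θ_r = 0.331, cos θ_r = 0.944.
Minimum nonzero at m = 1: t = λ / (2 n cos θ_r) = 588 / (2 × 1.35 × 0.944) = 231 nm.

0.231 μm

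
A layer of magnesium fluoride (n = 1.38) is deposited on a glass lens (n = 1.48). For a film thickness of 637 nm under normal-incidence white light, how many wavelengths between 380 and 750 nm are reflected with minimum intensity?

Ray reflecting at the top interface goes from n = 1.0 toward n = 1.38: a half-wave phase shift.
Ray reflecting at the bottom interface goes from n = 1.38 toward n = 1.48: a half-wave phase shift.
Zero or two π shifts → no net half-wave offset.
With no net inversion, destructive interference in reflection requires 2 n t = (m + ½) λ.
λ = 2 n t / (m + ½) = 1758 / (m + ½) nm.
m=1: 1172 nm (IR); m=2: 703 nm (visible); m=3: 502 nm (visible); m=4: 391 nm (visible); m=5: 320 nm (UV).

3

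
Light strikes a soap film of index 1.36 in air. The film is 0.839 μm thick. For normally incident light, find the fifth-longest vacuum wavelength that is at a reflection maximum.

Top surface (1.0 → 1.36): reflection off a higher-index medium gives a half-wave phase shift.
At the lower boundary (n = 1.36 to n = 1.0) the reflected ray undergoes no phase shift.
Net: one phase inversion between the two reflected rays.
For bright reflection here: 2 n t = (m + ½) λ.
λ = 2 n t / (m + ½). The fifth-longest wavelength is m = 4: λ = 2 × 1.36 × 839 / 4.50 = 507 nm.

507 nm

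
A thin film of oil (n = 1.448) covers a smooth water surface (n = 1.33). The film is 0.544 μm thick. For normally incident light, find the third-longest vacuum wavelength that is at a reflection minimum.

525 nm

Ray reflecting at the top interface goes from n = 1.0 toward n = 1.448: a half-wave phase shift.
At the lower boundary (n = 1.448 to n = 1.33) the reflected ray undergoes no phase shift.
Exactly one π shift → a net half-wave offset.
For weak reflection here: 2 n t = m λ.
λ = 2 n t / m. The third-longest wavelength is m = 3: λ = 2 × 1.448 × 544 / 3.00 = 525 nm.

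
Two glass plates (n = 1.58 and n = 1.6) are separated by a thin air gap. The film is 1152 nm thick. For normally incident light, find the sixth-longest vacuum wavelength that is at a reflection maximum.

419 nm

Ray reflecting at the top interface goes from n = 1.58 toward n = 1.0: no phase shift.
At the lower boundary (n = 1.0 to n = 1.6) the reflected ray undergoes a half-wave phase shift.
Net: one phase inversion between the two reflected rays.
With one net inversion, constructive interference in reflection requires 2 n t = (m + ½) λ.
λ = 2 n t / (m + ½). The sixth-longest wavelength is m = 5: λ = 2 × 1.0 × 1152 / 5.50 = 419 nm.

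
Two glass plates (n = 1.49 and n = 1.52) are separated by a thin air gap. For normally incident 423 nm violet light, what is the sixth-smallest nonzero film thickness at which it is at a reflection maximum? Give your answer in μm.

Ray reflecting at the top interface goes from n = 1.49 toward n = 1.0: no phase shift.
At the lower boundary (n = 1.0 to n = 1.52) the reflected ray undergoes a half-wave phase shift.
Net: one phase inversion between the two reflected rays.
So the condition for constructive reflection is 2 n t = (m + ½) λ.
The sixth-smallest nonzero thickness corresponds to m = 5: t = (m + ½) λ / (2 n) = 5.50 × 423 / (2 × 1.0) = 1163 nm.

1.16 μm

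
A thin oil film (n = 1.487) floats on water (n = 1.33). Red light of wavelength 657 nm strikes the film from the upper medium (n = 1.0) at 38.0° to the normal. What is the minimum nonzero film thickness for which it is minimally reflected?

Top surface (1.0 → 1.487): reflection off a higher-index medium gives a half-wave phase shift.
At the lower boundary (n = 1.487 to n = 1.33) the reflected ray undergoes no phase shift.
The two reflections differ by half a wavelength.
For minimum reflection here: 2 n t cos θ_r = m λ.
Snell's law: 1.0 sin 38.0° = 1.487 sin θ_r → sin θ_r = 0.414, cos θ_r = 0.910.
Minimum nonzero at m = 1: t = λ / (2 n cos θ_r) = 657 / (2 × 1.487 × 0.910) = 243 nm.

243 nm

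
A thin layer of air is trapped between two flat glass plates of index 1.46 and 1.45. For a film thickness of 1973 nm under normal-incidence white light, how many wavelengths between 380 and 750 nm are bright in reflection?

5

Top surface (1.46 → 1.0): reflection off a lower-index medium gives no phase shift.
Ray reflecting at the bottom interface goes from n = 1.0 toward n = 1.45: a half-wave phase shift.
The two reflections differ by half a wavelength.
So the condition for constructive reflection is 2 n t = (m + ½) λ.
λ = 2 n t / (m + ½) = 3946 / (m + ½) nm.
m=4: 877 nm (IR); m=5: 717 nm (visible); m=6: 607 nm (visible); m=7: 526 nm (visible); m=8: 464 nm (visible); m=9: 415 nm (visible); m=10: 376 nm (UV).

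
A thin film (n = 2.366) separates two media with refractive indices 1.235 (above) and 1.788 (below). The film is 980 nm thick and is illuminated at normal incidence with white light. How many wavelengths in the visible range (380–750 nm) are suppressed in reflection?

Ray reflecting at the top interface goes from n = 1.235 toward n = 2.366: a half-wave phase shift.
Bottom surface (2.366 → 1.788): reflection off a lower-index medium gives no phase shift.
Net: one phase inversion between the two reflected rays.
For dark reflection here: 2 n t = m λ.
λ = 2 n t / m = 4637 / m nm.
m=6: 773 nm (IR); m=7: 662 nm (visible); m=8: 580 nm (visible); m=9: 515 nm (visible); m=10: 464 nm (visible); m=11: 422 nm (visible); m=12: 386 nm (visible); m=13: 357 nm (UV).

6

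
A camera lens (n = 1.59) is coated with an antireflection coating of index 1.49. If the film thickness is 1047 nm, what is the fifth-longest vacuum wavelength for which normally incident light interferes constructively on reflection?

Top surface (1.0 → 1.49): reflection off a higher-index medium gives a half-wave phase shift.
Bottom surface (1.49 → 1.59): reflection off a higher-index medium gives a half-wave phase shift.
Net: no relative phase inversion (both shifts match).
With no net inversion, constructive interference in reflection requires 2 n t = m λ.
λ = 2 n t / m. The fifth-longest wavelength is m = 5: λ = 2 × 1.49 × 1047 / 5.00 = 624 nm.

624 nm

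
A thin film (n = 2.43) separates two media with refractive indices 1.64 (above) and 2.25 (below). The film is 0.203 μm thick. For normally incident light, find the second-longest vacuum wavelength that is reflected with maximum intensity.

658 nm

Ray reflecting at the top interface goes from n = 1.64 toward n = 2.43: a half-wave phase shift.
Ray reflecting at the bottom interface goes from n = 2.43 toward n = 2.25: no phase shift.
The two reflections differ by half a wavelength.
With one net inversion, constructive interference in reflection requires 2 n t = (m + ½) λ.
λ = 2 n t / (m + ½). The second-longest wavelength is m = 1: λ = 2 × 2.43 × 203 / 1.50 = 658 nm.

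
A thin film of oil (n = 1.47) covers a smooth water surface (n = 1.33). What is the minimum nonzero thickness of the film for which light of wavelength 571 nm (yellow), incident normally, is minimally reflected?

Top surface (1.0 → 1.47): reflection off a higher-index medium gives a half-wave phase shift.
Bottom surface (1.47 → 1.33): reflection off a lower-index medium gives no phase shift.
Net: one phase inversion between the two reflected rays.
With one net inversion, destructive interference in reflection requires 2 n t = m λ.
Minimum nonzero at m = 1: t = λ / (2 n) = 571 / (2 × 1.47) = 194 nm.

194 nm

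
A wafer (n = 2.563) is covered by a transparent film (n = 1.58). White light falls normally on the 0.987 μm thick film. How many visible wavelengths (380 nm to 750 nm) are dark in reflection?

4

Ray reflecting at the top interface goes from n = 1.0 toward n = 1.58: a half-wave phase shift.
At the lower boundary (n = 1.58 to n = 2.563) the reflected ray undergoes a half-wave phase shift.
The two reflections carry the same phase change, so no net offset.
So the condition for destructive reflection is 2 n t = (m + ½) λ.
λ = 2 n t / (m + ½) = 3119 / (m + ½) nm.
m=3: 891 nm (IR); m=4: 693 nm (visible); m=5: 567 nm (visible); m=6: 480 nm (visible); m=7: 416 nm (visible); m=8: 367 nm (UV).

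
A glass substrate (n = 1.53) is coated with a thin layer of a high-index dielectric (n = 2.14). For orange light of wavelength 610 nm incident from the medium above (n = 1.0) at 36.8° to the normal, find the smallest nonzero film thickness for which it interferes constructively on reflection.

Top surface (1.0 → 2.14): reflection off a higher-index medium gives a half-wave phase shift.
At the lower boundary (n = 2.14 to n = 1.53) the reflected ray undergoes no phase shift.
Exactly one π shift → a net half-wave offset.
With one net inversion, constructive interference in reflection requires 2 n t cos θ_r = (m + ½) λ.
Snell's law: 1.0 sin 36.8° = 2.14 sin θ_r → sin θ_r = 0.280, cos θ_r = 0.960.
Minimum at m = 0: t = λ / (4 n cos θ_r) = 610 / (4 × 2.14 × 0.960) = 74.2 nm.

74.2 nm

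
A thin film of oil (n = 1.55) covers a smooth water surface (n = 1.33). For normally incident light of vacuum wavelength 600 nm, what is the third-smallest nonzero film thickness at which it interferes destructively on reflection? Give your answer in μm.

Ray reflecting at the top interface goes from n = 1.0 toward n = 1.55: a half-wave phase shift.
Ray reflecting at the bottom interface goes from n = 1.55 toward n = 1.33: no phase shift.
Net: one phase inversion between the two reflected rays.
For weak reflection here: 2 n t = m λ.
The third-smallest nonzero thickness corresponds to m = 3: t = m λ / (2 n) = 3.00 × 600 / (2 × 1.55) = 581 nm.

0.581 μm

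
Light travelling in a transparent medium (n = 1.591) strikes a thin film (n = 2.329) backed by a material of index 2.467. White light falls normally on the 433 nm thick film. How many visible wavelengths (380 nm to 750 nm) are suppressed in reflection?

2

Top surface (1.591 → 2.329): reflection off a higher-index medium gives a half-wave phase shift.
Ray reflecting at the bottom interface goes from n = 2.329 toward n = 2.467: a half-wave phase shift.
The two reflections carry the same phase change, so no net offset.
For minimum reflection here: 2 n t = (m + ½) λ.
λ = 2 n t / (m + ½) = 2017 / (m + ½) nm.
m=2: 807 nm (IR); m=3: 576 nm (visible); m=4: 448 nm (visible); m=5: 367 nm (UV).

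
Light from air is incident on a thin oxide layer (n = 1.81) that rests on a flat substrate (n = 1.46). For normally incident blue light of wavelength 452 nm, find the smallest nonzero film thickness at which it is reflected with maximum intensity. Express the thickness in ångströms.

At the upper boundary (n = 1.0 to n = 1.81) the reflected ray undergoes a half-wave phase shift.
At the lower boundary (n = 1.81 to n = 1.46) the reflected ray undergoes no phase shift.
Net: one phase inversion between the two reflected rays.
For bright reflection here: 2 n t = (m + ½) λ.
Minimum at m = 0: t = λ / (4 n) = 452 / (4 × 1.81) = 62.4 nm.

624 Å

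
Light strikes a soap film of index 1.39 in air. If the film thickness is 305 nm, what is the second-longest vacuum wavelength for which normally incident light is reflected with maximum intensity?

Top surface (1.0 → 1.39): reflection off a higher-index medium gives a half-wave phase shift.
Ray reflecting at the bottom interface goes from n = 1.39 toward n = 1.0: no phase shift.
Net: one phase inversion between the two reflected rays.
With one net inversion, constructive interference in reflection requires 2 n t = (m + ½) λ.
λ = 2 n t / (m + ½). The second-longest wavelength is m = 1: λ = 2 × 1.39 × 305 / 1.50 = 565 nm.

565 nm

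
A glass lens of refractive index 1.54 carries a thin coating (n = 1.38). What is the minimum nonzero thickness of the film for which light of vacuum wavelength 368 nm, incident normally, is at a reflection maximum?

133 nm

At the upper boundary (n = 1.0 to n = 1.38) the reflected ray undergoes a half-wave phase shift.
Ray reflecting at the bottom interface goes from n = 1.38 toward n = 1.54: a half-wave phase shift.
Zero or two π shifts → no net half-wave offset.
For bright reflection here: 2 n t = m λ.
Minimum nonzero at m = 1: t = λ / (2 n) = 368 / (2 × 1.38) = 133 nm.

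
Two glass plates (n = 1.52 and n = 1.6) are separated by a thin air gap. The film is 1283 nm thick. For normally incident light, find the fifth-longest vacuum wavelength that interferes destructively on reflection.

513 nm

Ray reflecting at the top interface goes from n = 1.52 toward n = 1.0: no phase shift.
At the lower boundary (n = 1.0 to n = 1.6) the reflected ray undergoes a half-wave phase shift.
Exactly one π shift → a net half-wave offset.
For dark reflection here: 2 n t = m λ.
λ = 2 n t / m. The fifth-longest wavelength is m = 5: λ = 2 × 1.0 × 1283 / 5.00 = 513 nm.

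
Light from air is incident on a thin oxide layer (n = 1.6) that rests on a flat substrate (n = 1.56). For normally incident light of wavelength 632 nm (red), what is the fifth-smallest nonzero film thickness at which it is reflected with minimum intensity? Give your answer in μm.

0.988 μm

Top surface (1.0 → 1.6): reflection off a higher-index medium gives a half-wave phase shift.
Bottom surface (1.6 → 1.56): reflection off a lower-index medium gives no phase shift.
The two reflections differ by half a wavelength.
For dark reflection here: 2 n t = m λ.
The fifth-smallest nonzero thickness corresponds to m = 5: t = m λ / (2 n) = 5.00 × 632 / (2 × 1.6) = 988 nm.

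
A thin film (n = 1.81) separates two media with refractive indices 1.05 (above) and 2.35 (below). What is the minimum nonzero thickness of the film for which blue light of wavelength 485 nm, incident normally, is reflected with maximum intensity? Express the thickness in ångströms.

Ray reflecting at the top interface goes from n = 1.05 toward n = 1.81: a half-wave phase shift.
Bottom surface (1.81 → 2.35): reflection off a higher-index medium gives a half-wave phase shift.
Zero or two π shifts → no net half-wave offset.
With no net inversion, constructive interference in reflection requires 2 n t = m λ.
Minimum nonzero at m = 1: t = λ / (2 n) = 485 / (2 × 1.81) = 134 nm.

1340 Å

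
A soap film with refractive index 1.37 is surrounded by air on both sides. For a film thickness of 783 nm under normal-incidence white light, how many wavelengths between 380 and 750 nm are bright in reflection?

At the upper boundary (n = 1.0 to n = 1.37) the reflected ray undergoes a half-wave phase shift.
Bottom surface (1.37 → 1.0): reflection off a lower-index medium gives no phase shift.
The two reflections differ by half a wavelength.
So the condition for constructive reflection is 2 n t = (m + ½) λ.
λ = 2 n t / (m + ½) = 2145 / (m + ½) nm.
m=2: 858 nm (IR); m=3: 613 nm (visible); m=4: 477 nm (visible); m=5: 390 nm (visible); m=6: 330 nm (UV).

3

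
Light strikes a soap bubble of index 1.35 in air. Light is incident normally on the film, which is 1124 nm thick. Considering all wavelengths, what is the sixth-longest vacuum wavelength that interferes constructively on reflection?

At the upper boundary (n = 1.0 to n = 1.35) the reflected ray undergoes a half-wave phase shift.
Bottom surface (1.35 → 1.0): reflection off a lower-index medium gives no phase shift.
Net: one phase inversion between the two reflected rays.
With one net inversion, constructive interference in reflection requires 2 n t = (m + ½) λ.
λ = 2 n t / (m + ½). The sixth-longest wavelength is m = 5: λ = 2 × 1.35 × 1124 / 5.50 = 552 nm.

552 nm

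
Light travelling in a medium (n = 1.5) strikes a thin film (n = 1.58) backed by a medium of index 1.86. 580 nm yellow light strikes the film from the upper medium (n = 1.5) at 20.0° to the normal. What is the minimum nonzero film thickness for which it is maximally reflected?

194 nm

At the upper boundary (n = 1.5 to n = 1.58) the reflected ray undergoes a half-wave phase shift.
Ray reflecting at the bottom interface goes from n = 1.58 toward n = 1.86: a half-wave phase shift.
Net: no relative phase inversion (both shifts match).
With no net inversion, constructive interference in reflection requires 2 n t cos θ_r = m λ.
Snell's law: 1.5 sin 20.0° = 1.58 sin θ_r → sin θ_r = 0.325, cos θ_r = 0.946.
Minimum nonzero at m = 1: t = λ / (2 n cos θ_r) = 580 / (2 × 1.58 × 0.946) = 194 nm.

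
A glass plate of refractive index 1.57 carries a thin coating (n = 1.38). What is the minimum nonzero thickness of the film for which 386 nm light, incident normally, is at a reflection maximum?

Ray reflecting at the top interface goes from n = 1.0 toward n = 1.38: a half-wave phase shift.
Ray reflecting at the bottom interface goes from n = 1.38 toward n = 1.57: a half-wave phase shift.
The two reflections carry the same phase change, so no net offset.
With no net inversion, constructive interference in reflection requires 2 n t = m λ.
Minimum nonzero at m = 1: t = λ / (2 n) = 386 / (2 × 1.38) = 140 nm.

140 nm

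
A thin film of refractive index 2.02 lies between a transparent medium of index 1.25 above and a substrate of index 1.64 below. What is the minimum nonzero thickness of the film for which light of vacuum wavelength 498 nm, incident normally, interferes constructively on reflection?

Ray reflecting at the top interface goes from n = 1.25 toward n = 2.02: a half-wave phase shift.
At the lower boundary (n = 2.02 to n = 1.64) the reflected ray undergoes no phase shift.
Net: one phase inversion between the two reflected rays.
So the condition for constructive reflection is 2 n t = (m + ½) λ.
Minimum at m = 0: t = λ / (4 n) = 498 / (4 × 2.02) = 61.6 nm.

61.6 nm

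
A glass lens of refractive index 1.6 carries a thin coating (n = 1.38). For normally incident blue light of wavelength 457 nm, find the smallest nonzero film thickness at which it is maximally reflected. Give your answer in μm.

At the upper boundary (n = 1.0 to n = 1.38) the reflected ray undergoes a half-wave phase shift.
At the lower boundary (n = 1.38 to n = 1.6) the reflected ray undergoes a half-wave phase shift.
Zero or two π shifts → no net half-wave offset.
For bright reflection here: 2 n t = m λ.
Minimum nonzero at m = 1: t = λ / (2 n) = 457 / (2 × 1.38) = 166 nm.

0.166 μm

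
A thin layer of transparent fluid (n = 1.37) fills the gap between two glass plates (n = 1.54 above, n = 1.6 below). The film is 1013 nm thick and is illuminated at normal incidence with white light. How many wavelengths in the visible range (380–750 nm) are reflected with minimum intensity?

4

Ray reflecting at the top interface goes from n = 1.54 toward n = 1.37: no phase shift.
Bottom surface (1.37 → 1.6): reflection off a higher-index medium gives a half-wave phase shift.
Exactly one π shift → a net half-wave offset.
For dark reflection here: 2 n t = m λ.
λ = 2 n t / m = 2776 / m nm.
m=3: 925 nm (IR); m=4: 694 nm (visible); m=5: 555 nm (visible); m=6: 463 nm (visible); m=7: 397 nm (visible); m=8: 347 nm (UV).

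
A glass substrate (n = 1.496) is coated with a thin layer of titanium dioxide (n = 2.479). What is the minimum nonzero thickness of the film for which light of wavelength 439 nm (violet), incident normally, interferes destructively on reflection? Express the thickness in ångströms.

Top surface (1.0 → 2.479): reflection off a higher-index medium gives a half-wave phase shift.
Bottom surface (2.479 → 1.496): reflection off a lower-index medium gives no phase shift.
The two reflections differ by half a wavelength.
With one net inversion, destructive interference in reflection requires 2 n t = m λ.
Minimum nonzero at m = 1: t = λ / (2 n) = 439 / (2 × 2.479) = 88.5 nm.

885 Å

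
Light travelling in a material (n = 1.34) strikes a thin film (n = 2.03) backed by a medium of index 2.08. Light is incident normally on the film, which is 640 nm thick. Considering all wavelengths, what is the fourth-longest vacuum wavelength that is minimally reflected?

742 nm

At the upper boundary (n = 1.34 to n = 2.03) the reflected ray undergoes a half-wave phase shift.
At the lower boundary (n = 2.03 to n = 2.08) the reflected ray undergoes a half-wave phase shift.
The two reflections carry the same phase change, so no net offset.
With no net inversion, destructive interference in reflection requires 2 n t = (m + ½) λ.
λ = 2 n t / (m + ½). The fourth-longest wavelength is m = 3: λ = 2 × 2.03 × 640 / 3.50 = 742 nm.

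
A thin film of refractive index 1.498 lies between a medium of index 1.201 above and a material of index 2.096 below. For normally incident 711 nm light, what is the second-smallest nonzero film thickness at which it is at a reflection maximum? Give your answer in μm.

0.475 μm

At the upper boundary (n = 1.201 to n = 1.498) the reflected ray undergoes a half-wave phase shift.
At the lower boundary (n = 1.498 to n = 2.096) the reflected ray undergoes a half-wave phase shift.
The two reflections carry the same phase change, so no net offset.
With no net inversion, constructive interference in reflection requires 2 n t = m λ.
The second-smallest nonzero thickness corresponds to m = 2: t = m λ / (2 n) = 2.00 × 711 / (2 × 1.498) = 475 nm.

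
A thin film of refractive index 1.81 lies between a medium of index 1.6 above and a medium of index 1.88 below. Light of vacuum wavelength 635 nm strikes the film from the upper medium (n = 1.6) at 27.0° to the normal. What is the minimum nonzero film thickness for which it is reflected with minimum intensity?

95.8 nm

Ray reflecting at the top interface goes from n = 1.6 toward n = 1.81: a half-wave phase shift.
Ray reflecting at the bottom interface goes from n = 1.81 toward n = 1.88: a half-wave phase shift.
The two reflections carry the same phase change, so no net offset.
For minimum reflection here: 2 n t cos θ_r = (m + ½) λ.
Snell's law: 1.6 sin 27.0° = 1.81 sin θ_r → sin θ_r = 0.401, cos θ_r = 0.916.
Minimum at m = 0: t = λ / (4 n cos θ_r) = 635 / (4 × 1.81 × 0.916) = 95.8 nm.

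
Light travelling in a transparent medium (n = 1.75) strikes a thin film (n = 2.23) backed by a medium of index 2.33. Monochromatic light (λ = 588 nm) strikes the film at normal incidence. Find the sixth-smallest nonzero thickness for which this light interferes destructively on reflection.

Ray reflecting at the top interface goes from n = 1.75 toward n = 2.23: a half-wave phase shift.
Bottom surface (2.23 → 2.33): reflection off a higher-index medium gives a half-wave phase shift.
Net: no relative phase inversion (both shifts match).
For minimum reflection here: 2 n t = (m + ½) λ.
The sixth-smallest nonzero thickness corresponds to m = 5: t = (m + ½) λ / (2 n) = 5.50 × 588 / (2 × 2.23) = 725 nm.

725 nm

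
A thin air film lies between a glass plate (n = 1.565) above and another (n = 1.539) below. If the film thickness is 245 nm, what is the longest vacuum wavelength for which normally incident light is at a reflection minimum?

At the upper boundary (n = 1.565 to n = 1.0) the reflected ray undergoes no phase shift.
At the lower boundary (n = 1.0 to n = 1.539) the reflected ray undergoes a half-wave phase shift.
Exactly one π shift → a net half-wave offset.
For minimum reflection here: 2 n t = m λ.
λ = 2 n t / m. The longest wavelength is m = 1: λ = 2 × 1.0 × 245 / 1.00 = 490 nm.

490 nm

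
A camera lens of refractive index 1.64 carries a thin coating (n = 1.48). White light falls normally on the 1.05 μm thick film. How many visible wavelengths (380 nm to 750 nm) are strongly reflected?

Ray reflecting at the top interface goes from n = 1.0 toward n = 1.48: a half-wave phase shift.
At the lower boundary (n = 1.48 to n = 1.64) the reflected ray undergoes a half-wave phase shift.
The two reflections carry the same phase change, so no net offset.
With no net inversion, constructive interference in reflection requires 2 n t = m λ.
λ = 2 n t / m = 3108 / m nm.
m=4: 777 nm (IR); m=5: 622 nm (visible); m=6: 518 nm (visible); m=7: 444 nm (visible); m=8: 389 nm (visible); m=9: 345 nm (UV).

4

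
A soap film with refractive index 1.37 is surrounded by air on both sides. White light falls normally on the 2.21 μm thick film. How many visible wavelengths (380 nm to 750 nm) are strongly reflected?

At the upper boundary (n = 1.0 to n = 1.37) the reflected ray undergoes a half-wave phase shift.
Ray reflecting at the bottom interface goes from n = 1.37 toward n = 1.0: no phase shift.
Net: one phase inversion between the two reflected rays.
So the condition for constructive reflection is 2 n t = (m + ½) λ.
λ = 2 n t / (m + ½) = 6055 / (m + ½) nm.
m=7: 807 nm (IR); m=8: 712 nm (visible); m=9: 637 nm (visible); m=10: 577 nm (visible); m=11: 527 nm (visible); m=12: 484 nm (visible); m=13: 449 nm (visible); m=14: 418 nm (visible); m=15: 391 nm (visible); m=16: 367 nm (UV).

8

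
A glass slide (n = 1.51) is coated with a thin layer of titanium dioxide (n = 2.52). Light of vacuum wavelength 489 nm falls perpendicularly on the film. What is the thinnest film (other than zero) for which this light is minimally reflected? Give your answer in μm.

0.0970 μm

At the upper boundary (n = 1.0 to n = 2.52) the reflected ray undergoes a half-wave phase shift.
At the lower boundary (n = 2.52 to n = 1.51) the reflected ray undergoes no phase shift.
The two reflections differ by half a wavelength.
For dark reflection here: 2 n t = m λ.
Minimum nonzero at m = 1: t = λ / (2 n) = 489 / (2 × 2.52) = 97.0 nm.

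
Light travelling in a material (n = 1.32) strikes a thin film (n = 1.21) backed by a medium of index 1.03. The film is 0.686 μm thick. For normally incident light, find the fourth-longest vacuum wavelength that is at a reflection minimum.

Top surface (1.32 → 1.21): reflection off a lower-index medium gives no phase shift.
Bottom surface (1.21 → 1.03): reflection off a lower-index medium gives no phase shift.
The two reflections carry the same phase change, so no net offset.
So the condition for destructive reflection is 2 n t = (m + ½) λ.
λ = 2 n t / (m + ½). The fourth-longest wavelength is m = 3: λ = 2 × 1.21 × 686 / 3.50 = 474 nm.

474 nm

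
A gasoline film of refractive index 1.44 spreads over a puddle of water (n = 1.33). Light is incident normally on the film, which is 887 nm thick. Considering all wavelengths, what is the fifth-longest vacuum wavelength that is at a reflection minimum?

Ray reflecting at the top interface goes from n = 1.0 toward n = 1.44: a half-wave phase shift.
Ray reflecting at the bottom interface goes from n = 1.44 toward n = 1.33: no phase shift.
The two reflections differ by half a wavelength.
For dark reflection here: 2 n t = m λ.
λ = 2 n t / m. The fifth-longest wavelength is m = 5: λ = 2 × 1.44 × 887 / 5.00 = 511 nm.

511 nm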